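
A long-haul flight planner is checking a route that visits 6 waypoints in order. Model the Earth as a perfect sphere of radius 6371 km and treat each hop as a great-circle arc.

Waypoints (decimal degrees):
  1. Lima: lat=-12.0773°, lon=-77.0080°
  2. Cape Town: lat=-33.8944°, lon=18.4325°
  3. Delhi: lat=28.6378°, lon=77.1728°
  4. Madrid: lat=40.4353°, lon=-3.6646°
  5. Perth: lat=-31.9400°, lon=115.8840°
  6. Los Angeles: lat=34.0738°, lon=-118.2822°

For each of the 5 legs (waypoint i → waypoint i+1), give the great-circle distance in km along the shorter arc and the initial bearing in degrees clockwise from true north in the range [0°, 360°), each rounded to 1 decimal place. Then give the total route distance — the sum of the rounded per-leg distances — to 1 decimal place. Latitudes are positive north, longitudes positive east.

Leg 1: φ1=-0.2107886, φ2=-0.5915689, Δφ=-0.3807802, Δλ=1.6657510 rad; a=sin²(Δφ/2)+cosφ1·cosφ2·sin²(Δλ/2)=0.4801388424; c=2·atan2(√a, √(1-a))=1.531063558; dist=6371·c=9754.406 ≈ 9754.4 km; running total=9754.4 km
Leg 1 bearing: y=sinΔλ·cosφ2=0.82632750, x=cosφ1·sinφ2-sinφ1·cosφ2·cosΔλ=-0.56178732; θ=atan2(y, x)=124.2102° ≈ 124.2°
Leg 2: φ1=-0.5915689, φ2=0.4998239, Δφ=1.0913928, Δλ=1.0252116 rad; a=sin²(Δφ/2)+cosφ1·cosφ2·sin²(Δλ/2)=0.4446144451; c=2·atan2(√a, √(1-a))=1.459797426; dist=6371·c=9300.369 ≈ 9300.4 km; running total=19054.8 km
Leg 2 bearing: y=sinΔλ·cosφ2=0.75025082, x=cosφ1·sinφ2-sinφ1·cosφ2·cosΔλ=0.65180784; θ=atan2(y, x)=49.0163° ≈ 49.0°
Leg 3: φ1=0.4998239, φ2=0.7057291, Δφ=0.2059052, Δλ=-1.4108788 rad; a=sin²(Δφ/2)+cosφ1·cosφ2·sin²(Δλ/2)=0.2913878679; c=2·atan2(√a, √(1-a))=1.140407431; dist=6371·c=7265.536 ≈ 7265.5 km; running total=26320.3 km
Leg 3 bearing: y=sinΔλ·cosφ2=-0.75142704, x=cosφ1·sinφ2-sinφ1·cosφ2·cosΔλ=0.51115684; θ=atan2(y, x)=-55.7746° <0 so +360° → 304.2254° ≈ 304.2°
Leg 4: φ1=0.7057291, φ2=-0.5574582, Δφ=-1.2631873, Δλ=2.0865167 rad; a=sin²(Δφ/2)+cosφ1·cosφ2·sin²(Δλ/2)=0.8308294351; c=2·atan2(√a, √(1-a))=2.293825336; dist=6371·c=14613.961 ≈ 14614.0 km; running total=40934.3 km
Leg 4 bearing: y=sinΔλ·cosφ2=0.73823136, x=cosφ1·sinφ2-sinφ1·cosφ2·cosΔλ=-0.13123264; θ=atan2(y, x)=100.0800° ≈ 100.1°
Leg 5: φ1=-0.5574582, φ2=0.5947000, Δφ=1.1521582, Δλ=-4.0869712 rad; a=sin²(Δφ/2)+cosφ1·cosφ2·sin²(Δλ/2)=0.8539523920; c=2·atan2(√a, √(1-a))=2.357323674; dist=6371·c=15018.509 ≈ 15018.5 km; running total=55952.8 km
Leg 5 bearing: y=sinΔλ·cosφ2=0.67153169, x=cosφ1·sinφ2-sinφ1·cosφ2·cosΔλ=0.21889726; θ=atan2(y, x)=71.9457° ≈ 71.9°

Leg 1: dist=9754.4 km, bearing=124.2°
Leg 2: dist=9300.4 km, bearing=49.0°
Leg 3: dist=7265.5 km, bearing=304.2°
Leg 4: dist=14614.0 km, bearing=100.1°
Leg 5: dist=15018.5 km, bearing=71.9°
Total: 55952.8 km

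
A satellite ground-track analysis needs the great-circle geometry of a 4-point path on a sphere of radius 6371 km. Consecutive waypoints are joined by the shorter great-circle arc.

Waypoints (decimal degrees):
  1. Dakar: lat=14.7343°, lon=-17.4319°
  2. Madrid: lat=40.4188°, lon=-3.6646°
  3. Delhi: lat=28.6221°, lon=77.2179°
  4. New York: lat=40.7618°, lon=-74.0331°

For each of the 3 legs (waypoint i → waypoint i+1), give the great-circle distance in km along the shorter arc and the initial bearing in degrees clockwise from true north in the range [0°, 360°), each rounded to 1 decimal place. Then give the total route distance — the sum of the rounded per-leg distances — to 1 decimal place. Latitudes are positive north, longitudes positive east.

Leg 1: dist=3152.7 km, bearing=22.4°
Leg 2: dist=7270.7 km, bearing=72.4°
Leg 3: dist=11750.3 km, bearing=337.8°
Total: 22173.7 km

Leg 1: φ1=0.2571620, φ2=0.7054411, Δφ=0.4482791, Δλ=0.2402847 rad; a=sin²(Δφ/2)+cosφ1·cosφ2·sin²(Δλ/2)=0.0599795574; c=2·atan2(√a, √(1-a))=0.494848041; dist=6371·c=3152.677 ≈ 3152.7 km; running total=3152.7 km
Leg 1 bearing: y=sinΔλ·cosφ2=0.18117964, x=cosφ1·sinφ2-sinφ1·cosφ2·cosΔλ=0.43897834; θ=atan2(y, x)=22.4274° ≈ 22.4°
Leg 2: φ1=0.7054411, φ2=0.4995499, Δφ=-0.2058913, Δλ=1.4116659 rad; a=sin²(Δφ/2)+cosφ1·cosφ2·sin²(Δλ/2)=0.2917570438; c=2·atan2(√a, √(1-a))=1.141219723; dist=6371·c=7270.711 ≈ 7270.7 km; running total=10423.4 km
Leg 2 bearing: y=sinΔλ·cosφ2=0.86670769, x=cosφ1·sinφ2-sinφ1·cosφ2·cosΔλ=0.27451278; θ=atan2(y, x)=72.4254° ≈ 72.4°
Leg 3: φ1=0.4995499, φ2=0.7114276, Δφ=0.2118777, Δλ=-2.6398279 rad; a=sin²(Δφ/2)+cosφ1·cosφ2·sin²(Δλ/2)=0.6350747077; c=2·atan2(√a, √(1-a))=1.844344540; dist=6371·c=11750.319 ≈ 11750.3 km; running total=22173.7 km
Leg 3 bearing: y=sinΔλ·cosφ2=-0.36430399, x=cosφ1·sinφ2-sinφ1·cosφ2·cosΔλ=0.89123616; θ=atan2(y, x)=-22.2329° <0 so +360° → 337.7671° ≈ 337.8°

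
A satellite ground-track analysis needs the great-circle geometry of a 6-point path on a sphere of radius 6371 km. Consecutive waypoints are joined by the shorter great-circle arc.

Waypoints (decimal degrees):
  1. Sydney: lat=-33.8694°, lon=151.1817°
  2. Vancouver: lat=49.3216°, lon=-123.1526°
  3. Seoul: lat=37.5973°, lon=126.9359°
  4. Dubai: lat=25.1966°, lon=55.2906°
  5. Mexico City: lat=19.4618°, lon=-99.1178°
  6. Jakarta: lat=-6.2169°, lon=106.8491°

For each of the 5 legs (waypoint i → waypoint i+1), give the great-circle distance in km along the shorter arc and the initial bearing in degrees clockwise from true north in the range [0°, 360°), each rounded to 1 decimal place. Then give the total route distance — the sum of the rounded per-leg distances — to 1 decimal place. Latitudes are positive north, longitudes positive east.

Leg 1: φ1=-0.5911325, φ2=0.8608243, Δφ=1.4519569, Δλ=-4.7880368 rad; a=sin²(Δφ/2)+cosφ1·cosφ2·sin²(Δλ/2)=0.6908722574; c=2·atan2(√a, √(1-a))=1.962479345; dist=6371·c=12502.956 ≈ 12503.0 km; running total=12503.0 km
Leg 1 bearing: y=sinΔλ·cosφ2=0.64994841, x=cosφ1·sinφ2-sinφ1·cosφ2·cosΔλ=0.65714397; θ=atan2(y, x)=44.6846° ≈ 44.7°
Leg 2: φ1=0.8608243, φ2=0.6561967, Δφ=-0.2046276, Δλ=4.3648677 rad; a=sin²(Δφ/2)+cosφ1·cosφ2·sin²(Δλ/2)=0.3565952391; c=2·atan2(√a, √(1-a))=1.279901553; dist=6371·c=8154.253 ≈ 8154.3 km; running total=20657.3 km
Leg 2 bearing: y=sinΔλ·cosφ2=-0.74495343, x=cosφ1·sinφ2-sinφ1·cosφ2·cosΔλ=0.60231610; θ=atan2(y, x)=-51.0435° <0 so +360° → 308.9565° ≈ 309.0°
Leg 3: φ1=0.6561967, φ2=0.4397636, Δφ=-0.2164330, Δλ=-1.2504464 rad; a=sin²(Δφ/2)+cosφ1·cosφ2·sin²(Δλ/2)=0.2572503903; c=2·atan2(√a, √(1-a))=1.063862215; dist=6371·c=6777.866 ≈ 6777.9 km; running total=27435.2 km
Leg 3 bearing: y=sinΔλ·cosφ2=-0.85881821, x=cosφ1·sinφ2-sinφ1·cosφ2·cosΔλ=0.16346803; θ=atan2(y, x)=-79.2232° <0 so +360° → 280.7768° ≈ 280.8°
Leg 4: φ1=0.4397636, φ2=0.3396725, Δφ=-0.1000911, Δλ=-2.6949350 rad; a=sin²(Δφ/2)+cosφ1·cosφ2·sin²(Δλ/2)=0.8138060997; c=2·atan2(√a, √(1-a))=2.249278654; dist=6371·c=14330.154 ≈ 14330.2 km; running total=41765.4 km
Leg 4 bearing: y=sinΔλ·cosφ2=-0.40727336, x=cosφ1·sinφ2-sinφ1·cosφ2·cosΔλ=0.66349931; θ=atan2(y, x)=-31.5427° <0 so +360° → 328.4573° ≈ 328.5°
Leg 5: φ1=0.3396725, φ2=-0.1085054, Δφ=-0.4481779, Δλ=3.5948006 rad; a=sin²(Δφ/2)+cosφ1·cosφ2·sin²(Δλ/2)=0.9393873178; c=2·atan2(√a, √(1-a))=2.644084803; dist=6371·c=16845.464 ≈ 16845.5 km; running total=58610.9 km
Leg 5 bearing: y=sinΔλ·cosφ2=-0.43527686, x=cosφ1·sinφ2-sinφ1·cosφ2·cosΔλ=0.19567625; θ=atan2(y, x)=-65.7940° <0 so +360° → 294.2060° ≈ 294.2°

Leg 1: dist=12503.0 km, bearing=44.7°
Leg 2: dist=8154.3 km, bearing=309.0°
Leg 3: dist=6777.9 km, bearing=280.8°
Leg 4: dist=14330.2 km, bearing=328.5°
Leg 5: dist=16845.5 km, bearing=294.2°
Total: 58610.9 km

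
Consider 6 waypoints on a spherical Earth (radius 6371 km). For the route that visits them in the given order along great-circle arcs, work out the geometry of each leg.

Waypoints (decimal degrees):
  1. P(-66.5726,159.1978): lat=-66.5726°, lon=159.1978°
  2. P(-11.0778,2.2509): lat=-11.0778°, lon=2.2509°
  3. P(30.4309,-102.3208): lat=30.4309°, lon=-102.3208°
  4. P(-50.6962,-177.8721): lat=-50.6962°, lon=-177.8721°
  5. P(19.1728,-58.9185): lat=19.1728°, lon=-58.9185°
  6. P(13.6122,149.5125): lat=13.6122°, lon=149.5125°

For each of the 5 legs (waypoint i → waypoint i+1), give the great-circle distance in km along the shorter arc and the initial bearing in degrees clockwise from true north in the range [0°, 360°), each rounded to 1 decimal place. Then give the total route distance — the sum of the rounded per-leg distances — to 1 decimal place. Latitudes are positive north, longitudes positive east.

Leg 1: dist=11178.2 km, bearing=203.0°
Leg 2: dist=12017.0 km, bearing=298.6°
Leg 3: dist=11654.6 km, bearing=219.4°
Leg 4: dist=13670.3 km, bearing=100.0°
Leg 5: dist=15221.0 km, bearing=317.4°
Total: 63741.1 km

Leg 1: φ1=-1.1619111, φ2=-0.1933441, Δφ=0.9685670, Δλ=-2.7392402 rad; a=sin²(Δφ/2)+cosφ1·cosφ2·sin²(Δλ/2)=0.5913586853; c=2·atan2(√a, √(1-a))=1.754545972; dist=6371·c=11178.212 ≈ 11178.2 km; running total=11178.2 km
Leg 1 bearing: y=sinΔλ·cosφ2=-0.38428774, x=cosφ1·sinφ2-sinφ1·cosφ2·cosΔλ=-0.90495154; θ=atan2(y, x)=-156.9915° <0 so +360° → 203.0085° ≈ 203.0°
Leg 2: φ1=-0.1933441, φ2=0.5311194, Δφ=0.7244635, Δλ=-1.8251205 rad; a=sin²(Δφ/2)+cosφ1·cosφ2·sin²(Δλ/2)=0.6551048973; c=2·atan2(√a, √(1-a))=1.886210033; dist=6371·c=12017.044 ≈ 12017.0 km; running total=23195.2 km
Leg 2 bearing: y=sinΔλ·cosφ2=-0.83450542, x=cosφ1·sinφ2-sinφ1·cosφ2·cosΔλ=0.45537960; θ=atan2(y, x)=-61.3792° <0 so +360° → 298.6208° ≈ 298.6°
Leg 3: φ1=0.5311194, φ2=-0.8848156, Δφ=-1.4159350, Δλ=-1.3186189 rad; a=sin²(Δφ/2)+cosφ1·cosφ2·sin²(Δλ/2)=0.6278255508; c=2·atan2(√a, √(1-a))=1.829317452; dist=6371·c=11654.581 ≈ 11654.6 km; running total=34849.8 km
Leg 3 bearing: y=sinΔλ·cosφ2=-0.61339764, x=cosφ1·sinφ2-sinφ1·cosφ2·cosΔλ=-0.74725220; θ=atan2(y, x)=-140.6184° <0 so +360° → 219.3816° ≈ 219.4°
Leg 4: φ1=-0.8848156, φ2=0.3346285, Δφ=1.2194441, Δλ=2.0761320 rad; a=sin²(Δφ/2)+cosφ1·cosφ2·sin²(Δλ/2)=0.7718829308; c=2·atan2(√a, √(1-a))=2.145714192; dist=6371·c=13670.345 ≈ 13670.3 km; running total=48520.1 km
Leg 4 bearing: y=sinΔλ·cosφ2=0.82647721, x=cosφ1·sinφ2-sinφ1·cosφ2·cosΔλ=-0.14578792; θ=atan2(y, x)=100.0039° ≈ 100.0°
Leg 5: φ1=0.3346285, φ2=0.2375777, Δφ=-0.0970508, Δλ=3.6378072 rad; a=sin²(Δφ/2)+cosφ1·cosφ2·sin²(Δλ/2)=0.8649946345; c=2·atan2(√a, √(1-a))=2.389102576; dist=6371·c=15220.973 ≈ 15221.0 km; running total=63741.1 km
Leg 5 bearing: y=sinΔλ·cosφ2=-0.46272686, x=cosφ1·sinφ2-sinφ1·cosφ2·cosΔλ=0.50299058; θ=atan2(y, x)=-42.6125° <0 so +360° → 317.3875° ≈ 317.4°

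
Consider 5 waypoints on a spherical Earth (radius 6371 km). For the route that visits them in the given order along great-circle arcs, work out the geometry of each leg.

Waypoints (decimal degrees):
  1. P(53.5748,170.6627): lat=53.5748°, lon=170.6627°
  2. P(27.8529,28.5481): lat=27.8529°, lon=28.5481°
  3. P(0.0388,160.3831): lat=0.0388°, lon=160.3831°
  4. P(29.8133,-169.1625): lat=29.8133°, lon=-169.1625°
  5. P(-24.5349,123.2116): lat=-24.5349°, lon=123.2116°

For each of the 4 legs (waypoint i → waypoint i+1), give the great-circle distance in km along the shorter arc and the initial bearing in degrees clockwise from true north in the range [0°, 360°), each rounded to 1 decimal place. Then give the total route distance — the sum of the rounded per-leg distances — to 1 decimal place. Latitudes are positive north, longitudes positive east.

Leg 1: dist=10252.3 km, bearing=327.1°
Leg 2: dist=14023.3 km, bearing=67.3°
Leg 3: dist=4621.1 km, bearing=41.5°
Leg 4: dist=9407.8 km, bearing=237.7°
Total: 38304.5 km

Leg 1: φ1=0.9350567, φ2=0.4861248, Δφ=-0.4489318, Δλ=-2.4803677 rad; a=sin²(Δφ/2)+cosφ1·cosφ2·sin²(Δλ/2)=0.5192059672; c=2·atan2(√a, √(1-a))=1.609217713; dist=6371·c=10252.326 ≈ 10252.3 km; running total=10252.3 km
Leg 1 bearing: y=sinΔλ·cosφ2=-0.54294246, x=cosφ1·sinφ2-sinφ1·cosφ2·cosΔλ=0.83889094; θ=atan2(y, x)=-32.9115° <0 so +360° → 327.0885° ≈ 327.1°
Leg 2: φ1=0.4861248, φ2=0.0006772, Δφ=-0.4854476, Δλ=2.3009548 rad; a=sin²(Δφ/2)+cosφ1·cosφ2·sin²(Δλ/2)=0.7947003393; c=2·atan2(√a, √(1-a))=2.201113086; dist=6371·c=14023.291 ≈ 14023.3 km; running total=24275.6 km
Leg 2 bearing: y=sinΔλ·cosφ2=0.74506853, x=cosφ1·sinφ2-sinφ1·cosφ2·cosΔλ=0.31221744; θ=atan2(y, x)=67.2641° ≈ 67.3°
Leg 3: φ1=0.0006772, φ2=0.5203402, Δφ=0.5196631, Δλ=-5.7516558 rad; a=sin²(Δφ/2)+cosφ1·cosφ2·sin²(Δλ/2)=0.1258603268; c=2·atan2(√a, √(1-a))=0.725331809; dist=6371·c=4621.089 ≈ 4621.1 km; running total=28896.7 km
Leg 3 bearing: y=sinΔλ·cosφ2=0.43977057, x=cosφ1·sinφ2-sinφ1·cosφ2·cosΔλ=0.49666877; θ=atan2(y, x)=41.5230° ≈ 41.5°
Leg 4: φ1=0.5203402, φ2=-0.4282148, Δφ=-0.9485550, Δλ=5.1028907 rad; a=sin²(Δφ/2)+cosφ1·cosφ2·sin²(Δλ/2)=0.4529992851; c=2·atan2(√a, √(1-a))=1.476655907; dist=6371·c=9407.775 ≈ 9407.8 km; running total=38304.5 km
Leg 4 bearing: y=sinΔλ·cosφ2=-0.84122401, x=cosφ1·sinφ2-sinφ1·cosφ2·cosΔλ=-0.53245272; θ=atan2(y, x)=-122.3318° <0 so +360° → 237.6682° ≈ 237.7°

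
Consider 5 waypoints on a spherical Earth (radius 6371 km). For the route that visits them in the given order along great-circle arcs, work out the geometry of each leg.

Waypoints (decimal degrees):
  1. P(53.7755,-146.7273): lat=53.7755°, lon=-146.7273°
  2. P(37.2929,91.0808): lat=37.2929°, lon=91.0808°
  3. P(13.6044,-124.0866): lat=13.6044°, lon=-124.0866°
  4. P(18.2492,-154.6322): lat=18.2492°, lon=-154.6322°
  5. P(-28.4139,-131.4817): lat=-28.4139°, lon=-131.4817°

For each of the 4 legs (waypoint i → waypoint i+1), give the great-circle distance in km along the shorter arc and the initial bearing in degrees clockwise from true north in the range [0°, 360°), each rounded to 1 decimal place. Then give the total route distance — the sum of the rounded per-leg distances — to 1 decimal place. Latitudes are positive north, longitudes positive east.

Leg 1: φ1=0.9385595, φ2=0.6508839, Δφ=-0.2876756, Δλ=4.1505343 rad; a=sin²(Δφ/2)+cosφ1·cosφ2·sin²(Δλ/2)=0.3808444405; c=2·atan2(√a, √(1-a))=1.330169831; dist=6371·c=8474.512 ≈ 8474.5 km; running total=8474.5 km
Leg 1 bearing: y=sinΔλ·cosφ2=-0.67324769, x=cosφ1·sinφ2-sinφ1·cosφ2·cosΔλ=0.69996097; θ=atan2(y, x)=-43.8856° <0 so +360° → 316.1144° ≈ 316.1°
Leg 2: φ1=0.6508839, φ2=0.2374416, Δφ=-0.4134423, Δλ=-3.7553796 rad; a=sin²(Δφ/2)+cosφ1·cosφ2·sin²(Δλ/2)=0.7447886126; c=2·atan2(√a, √(1-a))=2.082401158; dist=6371·c=13266.978 ≈ 13267.0 km; running total=21741.5 km
Leg 2 bearing: y=sinΔλ·cosφ2=0.55980734, x=cosφ1·sinφ2-sinφ1·cosφ2·cosΔλ=0.66852815; θ=atan2(y, x)=39.9419° ≈ 39.9°
Leg 3: φ1=0.2374416, φ2=0.3185086, Δφ=0.0810671, Δλ=-0.5331213 rad; a=sin²(Δφ/2)+cosφ1·cosφ2·sin²(Δλ/2)=0.0656907489; c=2·atan2(√a, √(1-a))=0.518389050; dist=6371·c=3302.657 ≈ 3302.7 km; running total=25044.2 km
Leg 3 bearing: y=sinΔλ·cosφ2=-0.48266206, x=cosφ1·sinφ2-sinφ1·cosφ2·cosΔλ=0.11197872; θ=atan2(y, x)=-76.9383° <0 so +360° → 283.0617° ≈ 283.1°
Leg 4: φ1=0.3185086, φ2=-0.4959161, Δφ=-0.8144247, Δλ=0.4040524 rad; a=sin²(Δφ/2)+cosφ1·cosφ2·sin²(Δλ/2)=0.1904874951; c=2·atan2(√a, √(1-a))=0.903295670; dist=6371·c=5754.897 ≈ 5754.9 km; running total=30799.1 km
Leg 4 bearing: y=sinΔλ·cosφ2=0.34578643, x=cosφ1·sinφ2-sinφ1·cosφ2·cosΔλ=-0.70515231; θ=atan2(y, x)=153.8780° ≈ 153.9°

Leg 1: dist=8474.5 km, bearing=316.1°
Leg 2: dist=13267.0 km, bearing=39.9°
Leg 3: dist=3302.7 km, bearing=283.1°
Leg 4: dist=5754.9 km, bearing=153.9°
Total: 30799.1 km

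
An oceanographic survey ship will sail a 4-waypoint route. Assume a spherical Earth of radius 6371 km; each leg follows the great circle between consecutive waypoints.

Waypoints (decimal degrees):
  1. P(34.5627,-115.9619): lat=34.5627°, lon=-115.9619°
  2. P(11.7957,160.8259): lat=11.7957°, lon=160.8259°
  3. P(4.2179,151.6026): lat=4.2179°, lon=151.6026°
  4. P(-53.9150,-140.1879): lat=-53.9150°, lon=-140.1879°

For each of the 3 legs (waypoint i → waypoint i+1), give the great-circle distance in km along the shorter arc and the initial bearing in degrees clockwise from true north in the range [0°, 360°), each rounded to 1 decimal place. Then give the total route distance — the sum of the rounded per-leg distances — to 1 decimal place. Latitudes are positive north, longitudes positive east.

Leg 1: dist=8651.5 km, bearing=276.0°
Leg 2: dist=1319.0 km, bearing=231.0°
Leg 3: dist=8992.8 km, bearing=146.4°
Total: 18963.3 km

Leg 1: φ1=0.6032329, φ2=0.2058738, Δφ=-0.3973591, Δλ=4.8308584 rad; a=sin²(Δφ/2)+cosφ1·cosφ2·sin²(Δλ/2)=0.3943763134; c=2·atan2(√a, √(1-a))=1.357945370; dist=6371·c=8651.470 ≈ 8651.5 km; running total=8651.5 km
Leg 1 bearing: y=sinΔλ·cosφ2=-0.97202145, x=cosφ1·sinφ2-sinφ1·cosφ2·cosΔλ=0.10270760; θ=atan2(y, x)=-83.9683° <0 so +360° → 276.0317° ≈ 276.0°
Leg 2: φ1=0.2058738, φ2=0.0736162, Δφ=-0.1322576, Δλ=-0.1609770 rad; a=sin²(Δφ/2)+cosφ1·cosφ2·sin²(Δλ/2)=0.0106774122; c=2·atan2(√a, √(1-a))=0.207032679; dist=6371·c=1319.005 ≈ 1319.0 km; running total=9970.5 km
Leg 2 bearing: y=sinΔλ·cosφ2=-0.15984849, x=cosφ1·sinφ2-sinφ1·cosφ2·cosΔλ=-0.12923653; θ=atan2(y, x)=-128.9553° <0 so +360° → 231.0447° ≈ 231.0°
Leg 3: φ1=0.0736162, φ2=-0.9409943, Δφ=-1.0146105, Δλ=-5.0927050 rad; a=sin²(Δφ/2)+cosφ1·cosφ2·sin²(Δλ/2)=0.4206958251; c=2·atan2(√a, √(1-a))=1.411515326; dist=6371·c=8992.764 ≈ 8992.8 km; running total=18963.3 km
Leg 3 bearing: y=sinΔλ·cosφ2=0.54690030, x=cosφ1·sinφ2-sinφ1·cosφ2·cosΔλ=-0.82203616; θ=atan2(y, x)=146.3642° ≈ 146.4°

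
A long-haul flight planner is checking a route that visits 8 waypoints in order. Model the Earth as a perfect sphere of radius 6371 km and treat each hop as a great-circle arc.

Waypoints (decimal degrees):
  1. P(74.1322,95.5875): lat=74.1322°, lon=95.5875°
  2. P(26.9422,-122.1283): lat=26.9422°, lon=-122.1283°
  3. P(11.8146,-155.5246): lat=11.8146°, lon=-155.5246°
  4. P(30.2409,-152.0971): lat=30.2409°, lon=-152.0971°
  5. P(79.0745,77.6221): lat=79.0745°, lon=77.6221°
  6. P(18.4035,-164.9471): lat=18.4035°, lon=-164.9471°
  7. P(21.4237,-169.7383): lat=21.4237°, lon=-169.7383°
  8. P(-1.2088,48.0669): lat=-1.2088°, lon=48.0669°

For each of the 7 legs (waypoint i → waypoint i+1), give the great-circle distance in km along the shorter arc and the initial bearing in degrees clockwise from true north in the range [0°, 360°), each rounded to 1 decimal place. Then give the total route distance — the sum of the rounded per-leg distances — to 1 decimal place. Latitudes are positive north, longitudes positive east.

Leg 1: dist=8443.7 km, bearing=34.2°
Leg 2: dist=3868.2 km, bearing=250.8°
Leg 3: dist=2079.2 km, bearing=9.3°
Leg 4: dist=7464.5 km, bearing=351.0°
Leg 5: dist=8547.7 km, bearing=59.9°
Leg 6: dist=603.0 km, bearing=304.6°
Leg 7: dist=15344.0 km, bearing=293.7°
Total: 46350.3 km

Leg 1: φ1=1.2938510, φ2=0.4702301, Δφ=-0.8236209, Δλ=-3.7998575 rad; a=sin²(Δφ/2)+cosφ1·cosφ2·sin²(Δλ/2)=0.3784938002; c=2·atan2(√a, √(1-a))=1.325326185; dist=6371·c=8443.653 ≈ 8443.7 km; running total=8443.7 km
Leg 1 bearing: y=sinΔλ·cosφ2=0.54534886, x=cosφ1·sinφ2-sinφ1·cosφ2·cosΔλ=0.80220919; θ=atan2(y, x)=34.2082° ≈ 34.2°
Leg 2: φ1=0.4702301, φ2=0.2062037, Δφ=-0.2640264, Δλ=-0.5828754 rad; a=sin²(Δφ/2)+cosφ1·cosφ2·sin²(Δλ/2)=0.0893650869; c=2·atan2(√a, √(1-a))=0.607163203; dist=6371·c=3868.237 ≈ 3868.2 km; running total=12311.9 km
Leg 2 bearing: y=sinΔλ·cosφ2=-0.53876617, x=cosφ1·sinφ2-sinφ1·cosφ2·cosΔλ=-0.18774154; θ=atan2(y, x)=-109.2117° <0 so +360° → 250.7883° ≈ 250.8°
Leg 3: φ1=0.2062037, φ2=0.5278033, Δφ=0.3215996, Δλ=0.0598212 rad; a=sin²(Δφ/2)+cosφ1·cosφ2·sin²(Δλ/2)=0.0263907856; c=2·atan2(√a, √(1-a))=0.326351146; dist=6371·c=2079.183 ≈ 2079.2 km; running total=14391.1 km
Leg 3 bearing: y=sinΔλ·cosφ2=0.05164961, x=cosφ1·sinφ2-sinφ1·cosφ2·cosΔλ=0.31640096; θ=atan2(y, x)=9.2712° ≈ 9.3°
Leg 4: φ1=0.5278033, φ2=1.3801104, Δφ=0.8523071, Δλ=4.0093564 rad; a=sin²(Δφ/2)+cosφ1·cosφ2·sin²(Δλ/2)=0.3056777199; c=2·atan2(√a, √(1-a))=1.171636276; dist=6371·c=7464.495 ≈ 7464.5 km; running total=21855.6 km
Leg 4 bearing: y=sinΔλ·cosφ2=-0.14459147, x=cosφ1·sinφ2-sinφ1·cosφ2·cosΔλ=0.90997182; θ=atan2(y, x)=-9.0286° <0 so +360° → 350.9714° ≈ 351.0°
Leg 5: φ1=1.3801104, φ2=0.3212017, Δφ=-1.0589087, Δλ=-4.2336312 rad; a=sin²(Δφ/2)+cosφ1·cosφ2·sin²(Δλ/2)=0.3864315568; c=2·atan2(√a, √(1-a))=1.341659612; dist=6371·c=8547.713 ≈ 8547.7 km; running total=30403.3 km
Leg 5 bearing: y=sinΔλ·cosφ2=0.84217475, x=cosφ1·sinφ2-sinφ1·cosφ2·cosΔλ=0.48903020; θ=atan2(y, x)=59.8573° ≈ 59.9°
Leg 6: φ1=0.3212017, φ2=0.3739141, Δφ=0.0527124, Δλ=-0.0836222 rad; a=sin²(Δφ/2)+cosφ1·cosφ2·sin²(Δλ/2)=0.0022377389; c=2·atan2(√a, √(1-a))=0.094644812; dist=6371·c=602.982 ≈ 603.0 km; running total=31006.3 km
Leg 6 bearing: y=sinΔλ·cosφ2=-0.07775363, x=cosφ1·sinφ2-sinφ1·cosφ2·cosΔλ=0.05371498; θ=atan2(y, x)=-55.3619° <0 so +360° → 304.6381° ≈ 304.6°
Leg 7: φ1=0.3739141, φ2=-0.0210975, Δφ=-0.3950116, Δλ=3.8014179 rad; a=sin²(Δφ/2)+cosφ1·cosφ2·sin²(Δλ/2)=0.8715245932; c=2·atan2(√a, √(1-a))=2.408411449; dist=6371·c=15343.989 ≈ 15344.0 km; running total=46350.3 km
Leg 7 bearing: y=sinΔλ·cosφ2=-0.61284235, x=cosφ1·sinφ2-sinφ1·cosφ2·cosΔλ=0.26889062; θ=atan2(y, x)=-66.3101° <0 so +360° → 293.6899° ≈ 293.7°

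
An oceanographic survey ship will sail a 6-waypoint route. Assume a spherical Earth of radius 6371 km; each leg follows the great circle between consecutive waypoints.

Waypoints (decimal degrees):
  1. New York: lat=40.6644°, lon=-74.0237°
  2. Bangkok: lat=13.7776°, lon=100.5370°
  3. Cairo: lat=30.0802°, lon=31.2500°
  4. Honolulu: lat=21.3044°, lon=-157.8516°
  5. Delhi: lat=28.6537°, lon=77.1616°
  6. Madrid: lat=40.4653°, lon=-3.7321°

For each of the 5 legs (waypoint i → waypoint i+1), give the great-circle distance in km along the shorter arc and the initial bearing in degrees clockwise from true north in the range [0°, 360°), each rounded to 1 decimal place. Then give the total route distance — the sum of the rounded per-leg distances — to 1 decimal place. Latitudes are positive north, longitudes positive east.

Leg 1: dist=13935.5 km, bearing=6.5°
Leg 2: dist=7269.8 km, bearing=297.1°
Leg 3: dist=14219.0 km, bearing=10.8°
Leg 4: dist=11912.5 km, bearing=311.2°
Leg 5: dist=7268.1 km, bearing=304.3°
Total: 54604.9 km

Leg 1: φ1=0.7097277, φ2=0.2404645, Δφ=-0.4692632, Δλ=3.0466590 rad; a=sin²(Δφ/2)+cosφ1·cosφ2·sin²(Δλ/2)=0.7891047441; c=2·atan2(√a, √(1-a))=2.187328752; dist=6371·c=13935.471 ≈ 13935.5 km; running total=13935.5 km
Leg 1 bearing: y=sinΔλ·cosφ2=0.09206378, x=cosφ1·sinφ2-sinφ1·cosφ2·cosΔλ=0.81067752; θ=atan2(y, x)=6.4790° ≈ 6.5°
Leg 2: φ1=0.2404645, φ2=0.5249985, Δφ=0.2845340, Δλ=-1.2092863 rad; a=sin²(Δφ/2)+cosφ1·cosφ2·sin²(Δλ/2)=0.2916931661; c=2·atan2(√a, √(1-a))=1.141079195; dist=6371·c=7269.816 ≈ 7269.8 km; running total=21205.3 km
Leg 2 bearing: y=sinΔλ·cosφ2=-0.80939338, x=cosφ1·sinφ2-sinφ1·cosφ2·cosΔλ=0.41390265; θ=atan2(y, x)=-62.9160° <0 so +360° → 297.0840° ≈ 297.1°
Leg 3: φ1=0.5249985, φ2=0.3718319, Δφ=-0.1531666, Δλ=-3.3004455 rad; a=sin²(Δφ/2)+cosφ1·cosφ2·sin²(Δλ/2)=0.8069695959; c=2·atan2(√a, √(1-a))=2.231837694; dist=6371·c=14219.038 ≈ 14219.0 km; running total=35424.3 km
Leg 3 bearing: y=sinΔλ·cosφ2=0.14737576, x=cosφ1·sinφ2-sinφ1·cosφ2·cosΔλ=0.77547344; θ=atan2(y, x)=10.7605° ≈ 10.8°
Leg 4: φ1=0.3718319, φ2=0.5001014, Δφ=0.1282695, Δλ=4.1017541 rad; a=sin²(Δφ/2)+cosφ1·cosφ2·sin²(Δλ/2)=0.6472819244; c=2·atan2(√a, √(1-a))=1.869795412; dist=6371·c=11912.467 ≈ 11912.5 km; running total=47336.8 km
Leg 4 bearing: y=sinΔλ·cosφ2=-0.71894966, x=cosφ1·sinφ2-sinφ1·cosφ2·cosΔλ=0.62955820; θ=atan2(y, x)=-48.7925° <0 so +360° → 311.2075° ≈ 311.2°
Leg 5: φ1=0.5001014, φ2=0.7062527, Δφ=0.2061513, Δλ=-1.4118614 rad; a=sin²(Δφ/2)+cosφ1·cosφ2·sin²(Δλ/2)=0.2915690083; c=2·atan2(√a, √(1-a))=1.140806029; dist=6371·c=7268.075 ≈ 7268.1 km; running total=54604.9 km
Leg 5 bearing: y=sinΔλ·cosφ2=-0.75121035, x=cosφ1·sinφ2-sinφ1·cosφ2·cosΔλ=0.51177055; θ=atan2(y, x)=-55.7349° <0 so +360° → 304.2651° ≈ 304.3°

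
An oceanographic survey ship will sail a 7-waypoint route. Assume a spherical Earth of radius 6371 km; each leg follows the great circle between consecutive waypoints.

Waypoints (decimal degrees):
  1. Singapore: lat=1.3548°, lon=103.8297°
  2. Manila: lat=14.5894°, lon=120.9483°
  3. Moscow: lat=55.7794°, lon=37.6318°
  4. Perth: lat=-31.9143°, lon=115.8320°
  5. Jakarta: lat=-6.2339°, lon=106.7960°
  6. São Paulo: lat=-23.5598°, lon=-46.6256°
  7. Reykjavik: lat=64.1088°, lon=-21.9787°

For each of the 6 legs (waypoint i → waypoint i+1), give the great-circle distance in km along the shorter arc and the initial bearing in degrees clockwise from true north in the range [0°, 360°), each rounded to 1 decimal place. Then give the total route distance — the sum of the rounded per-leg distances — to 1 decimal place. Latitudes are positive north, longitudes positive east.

Leg 1: φ1=0.0236457, φ2=0.2546331, Δφ=0.2309873, Δλ=0.2987759 rad; a=sin²(Δφ/2)+cosφ1·cosφ2·sin²(Δλ/2)=0.0347105891; c=2·atan2(√a, √(1-a))=0.374805561; dist=6371·c=2387.886 ≈ 2387.9 km; running total=2387.9 km
Leg 1 bearing: y=sinΔλ·cosφ2=0.28485949, x=cosφ1·sinφ2-sinφ1·cosφ2·cosΔλ=0.22995245; θ=atan2(y, x)=51.0878° ≈ 51.1°
Leg 2: φ1=0.2546331, φ2=0.9735342, Δφ=0.7189011, Δλ=-1.4541472 rad; a=sin²(Δφ/2)+cosφ1·cosφ2·sin²(Δλ/2)=0.3641876345; c=2·atan2(√a, √(1-a))=1.295715495; dist=6371·c=8255.003 ≈ 8255.0 km; running total=10642.9 km
Leg 2 bearing: y=sinΔλ·cosφ2=-0.55855889, x=cosφ1·sinφ2-sinφ1·cosφ2·cosΔλ=0.78372953; θ=atan2(y, x)=-35.4772° <0 so +360° → 324.5228° ≈ 324.5°
Leg 3: φ1=0.9735342, φ2=-0.5570096, Δφ=-1.5305438, Δλ=1.3648510 rad; a=sin²(Δφ/2)+cosφ1·cosφ2·sin²(Δλ/2)=0.6697552882; c=2·atan2(√a, √(1-a))=1.917192845; dist=6371·c=12214.436 ≈ 12214.4 km; running total=22857.3 km
Leg 3 bearing: y=sinΔλ·cosφ2=0.83090218, x=cosφ1·sinφ2-sinφ1·cosφ2·cosΔλ=-0.44083346; θ=atan2(y, x)=117.9481° ≈ 117.9°
Leg 4: φ1=-0.5570096, φ2=-0.1088021, Δφ=0.4482075, Δλ=-0.1577080 rad; a=sin²(Δφ/2)+cosφ1·cosφ2·sin²(Δλ/2)=0.0546233090; c=2·atan2(√a, √(1-a))=0.471796187; dist=6371·c=3005.814 ≈ 3005.8 km; running total=25863.1 km
Leg 4 bearing: y=sinΔλ·cosφ2=-0.15612633, x=cosφ1·sinφ2-sinφ1·cosφ2·cosΔλ=0.42682898; θ=atan2(y, x)=-20.0916° <0 so +360° → 339.9084° ≈ 339.9°
Leg 5: φ1=-0.1088021, φ2=-0.4111961, Δφ=-0.3023940, Δλ=-2.6777121 rad; a=sin²(Δφ/2)+cosφ1·cosφ2·sin²(Δλ/2)=0.8857623688; c=2·atan2(√a, √(1-a))=2.452030643; dist=6371·c=15621.887 ≈ 15621.9 km; running total=41485.0 km
Leg 5 bearing: y=sinΔλ·cosφ2=-0.41012639, x=cosφ1·sinφ2-sinφ1·cosφ2·cosΔλ=-0.48635987; θ=atan2(y, x)=-139.8605° <0 so +360° → 220.1395° ≈ 220.1°
Leg 6: φ1=-0.4111961, φ2=1.1189096, Δφ=1.5301057, Δλ=0.4301696 rad; a=sin²(Δφ/2)+cosφ1·cosφ2·sin²(Δλ/2)=0.4978933635; c=2·atan2(√a, √(1-a))=1.566583041; dist=6371·c=9980.701 ≈ 9980.7 km; running total=51465.7 km
Leg 6 bearing: y=sinΔλ·cosφ2=0.18209961, x=cosφ1·sinφ2-sinφ1·cosφ2·cosΔλ=0.98327106; θ=atan2(y, x)=10.4922° ≈ 10.5°

Leg 1: dist=2387.9 km, bearing=51.1°
Leg 2: dist=8255.0 km, bearing=324.5°
Leg 3: dist=12214.4 km, bearing=117.9°
Leg 4: dist=3005.8 km, bearing=339.9°
Leg 5: dist=15621.9 km, bearing=220.1°
Leg 6: dist=9980.7 km, bearing=10.5°
Total: 51465.7 km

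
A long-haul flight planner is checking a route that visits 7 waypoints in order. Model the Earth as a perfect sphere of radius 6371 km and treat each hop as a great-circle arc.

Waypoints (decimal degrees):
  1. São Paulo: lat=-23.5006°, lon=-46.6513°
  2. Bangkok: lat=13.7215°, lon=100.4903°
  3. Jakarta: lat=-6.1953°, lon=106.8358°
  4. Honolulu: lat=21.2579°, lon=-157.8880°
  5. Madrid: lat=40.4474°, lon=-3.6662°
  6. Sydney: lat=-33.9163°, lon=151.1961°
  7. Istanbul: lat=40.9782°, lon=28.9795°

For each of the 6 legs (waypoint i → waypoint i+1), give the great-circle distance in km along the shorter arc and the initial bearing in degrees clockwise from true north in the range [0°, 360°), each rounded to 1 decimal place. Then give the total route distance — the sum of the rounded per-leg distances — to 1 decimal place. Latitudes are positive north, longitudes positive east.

Leg 1: φ1=-0.4101628, φ2=0.2394854, Δφ=0.6496482, Δλ=2.5681054 rad; a=sin²(Δφ/2)+cosφ1·cosφ2·sin²(Δλ/2)=0.9214705420; c=2·atan2(√a, √(1-a))=2.573523002; dist=6371·c=16395.915 ≈ 16395.9 km; running total=16395.9 km
Leg 1 bearing: y=sinΔλ·cosφ2=0.52708000, x=cosφ1·sinφ2-sinφ1·cosφ2·cosΔλ=-0.10787496; θ=atan2(y, x)=101.5667° ≈ 101.6°
Leg 2: φ1=0.2394854, φ2=-0.1081284, Δφ=-0.3476137, Δλ=0.1107499 rad; a=sin²(Δφ/2)+cosφ1·cosφ2·sin²(Δλ/2)=0.0328643053; c=2·atan2(√a, √(1-a))=0.364586193; dist=6371·c=2322.779 ≈ 2322.8 km; running total=18718.7 km
Leg 2 bearing: y=sinΔλ·cosφ2=0.10987813, x=cosφ1·sinφ2-sinφ1·cosφ2·cosΔλ=-0.33921051; θ=atan2(y, x)=162.0517° ≈ 162.1°
Leg 3: φ1=-0.1081284, φ2=0.3710203, Δφ=0.4791487, Δλ=-4.6203019 rad; a=sin²(Δφ/2)+cosφ1·cosφ2·sin²(Δλ/2)=0.5621634511; c=2·atan2(√a, √(1-a))=1.695445768; dist=6371·c=10801.685 ≈ 10801.7 km; running total=29520.4 km
Leg 3 bearing: y=sinΔλ·cosφ2=0.92800916, x=cosφ1·sinφ2-sinφ1·cosφ2·cosΔλ=0.35120053; θ=atan2(y, x)=69.2711° ≈ 69.3°
Leg 4: φ1=0.3710203, φ2=0.7059403, Δφ=0.3349200, Δλ=2.6916782 rad; a=sin²(Δφ/2)+cosφ1·cosφ2·sin²(Δλ/2)=0.7017140351; c=2·atan2(√a, √(1-a))=1.986056571; dist=6371·c=12653.166 ≈ 12653.2 km; running total=42173.6 km
Leg 4 bearing: y=sinΔλ·cosφ2=0.33095097, x=cosφ1·sinφ2-sinφ1·cosφ2·cosΔλ=0.85306345; θ=atan2(y, x)=21.2041° ≈ 21.2°
Leg 5: φ1=0.7059403, φ2=-0.5919511, Δφ=-1.2978914, Δλ=2.7028570 rad; a=sin²(Δφ/2)+cosφ1·cosφ2·sin²(Δλ/2)=0.9668493332; c=2·atan2(√a, √(1-a))=2.775403593; dist=6371·c=17682.096 ≈ 17682.1 km; running total=59855.7 km
Leg 5 bearing: y=sinΔλ·cosφ2=0.35251781, x=cosφ1·sinφ2-sinφ1·cosφ2·cosΔλ=0.06275347; θ=atan2(y, x)=79.9062° ≈ 79.9°
Leg 6: φ1=-0.5919511, φ2=0.7152045, Δφ=1.3071556, Δλ=-2.1330821 rad; a=sin²(Δφ/2)+cosφ1·cosφ2·sin²(Δλ/2)=0.8499559436; c=2·atan2(√a, √(1-a))=2.346070448; dist=6371·c=14946.815 ≈ 14946.8 km; running total=74802.5 km
Leg 6 bearing: y=sinΔλ·cosφ2=-0.63872469, x=cosφ1·sinφ2-sinφ1·cosφ2·cosΔλ=0.31961559; θ=atan2(y, x)=-63.4168° <0 so +360° → 296.5832° ≈ 296.6°

Leg 1: dist=16395.9 km, bearing=101.6°
Leg 2: dist=2322.8 km, bearing=162.1°
Leg 3: dist=10801.7 km, bearing=69.3°
Leg 4: dist=12653.2 km, bearing=21.2°
Leg 5: dist=17682.1 km, bearing=79.9°
Leg 6: dist=14946.8 km, bearing=296.6°
Total: 74802.5 km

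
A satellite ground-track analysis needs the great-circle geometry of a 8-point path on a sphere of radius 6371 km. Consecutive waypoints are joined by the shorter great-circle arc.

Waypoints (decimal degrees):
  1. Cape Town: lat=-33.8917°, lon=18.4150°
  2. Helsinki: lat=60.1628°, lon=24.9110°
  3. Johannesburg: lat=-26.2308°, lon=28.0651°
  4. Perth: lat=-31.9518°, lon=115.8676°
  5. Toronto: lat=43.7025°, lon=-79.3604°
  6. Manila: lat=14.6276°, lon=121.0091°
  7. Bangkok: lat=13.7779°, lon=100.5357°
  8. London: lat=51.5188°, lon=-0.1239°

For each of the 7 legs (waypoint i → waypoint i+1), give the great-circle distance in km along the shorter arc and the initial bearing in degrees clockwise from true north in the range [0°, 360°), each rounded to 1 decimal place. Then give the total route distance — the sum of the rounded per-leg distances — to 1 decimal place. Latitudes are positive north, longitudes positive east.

Leg 1: φ1=-0.5915218, φ2=1.0500389, Δφ=1.6415607, Δλ=0.1133766 rad; a=sin²(Δφ/2)+cosφ1·cosφ2·sin²(Δλ/2)=0.5366784522; c=2·atan2(√a, √(1-a))=1.644219183; dist=6371·c=10475.320 ≈ 10475.3 km; running total=10475.3 km
Leg 1 bearing: y=sinΔλ·cosφ2=0.05628831, x=cosφ1·sinφ2-sinφ1·cosφ2·cosΔλ=0.99571602; θ=atan2(y, x)=3.2355° ≈ 3.2°
Leg 2: φ1=1.0500389, φ2=-0.4578138, Δφ=-1.5078528, Δλ=0.0550494 rad; a=sin²(Δφ/2)+cosφ1·cosφ2·sin²(Δλ/2)=0.4688870370; c=2·atan2(√a, √(1-a))=1.508530174; dist=6371·c=9610.846 ≈ 9610.8 km; running total=20086.1 km
Leg 2 bearing: y=sinΔλ·cosφ2=0.04935555, x=cosφ1·sinφ2-sinφ1·cosφ2·cosΔλ=-0.99684099; θ=atan2(y, x)=177.1655° ≈ 177.2°
Leg 3: φ1=-0.4578138, φ2=-0.5576641, Δφ=-0.0998503, Δλ=1.5324427 rad; a=sin²(Δφ/2)+cosφ1·cosφ2·sin²(Δλ/2)=0.3684564886; c=2·atan2(√a, √(1-a))=1.304575770; dist=6371·c=8311.452 ≈ 8311.5 km; running total=28397.6 km
Leg 3 bearing: y=sinΔλ·cosφ2=0.84786960, x=cosφ1·sinφ2-sinφ1·cosφ2·cosΔλ=-0.46032854; θ=atan2(y, x)=118.4986° ≈ 118.5°
Leg 4: φ1=-0.5576641, φ2=0.7627525, Δφ=1.3204166, Δλ=-3.4073714 rad; a=sin²(Δφ/2)+cosφ1·cosφ2·sin²(Δλ/2)=0.9787525882; c=2·atan2(√a, √(1-a))=2.849020441; dist=6371·c=18151.109 ≈ 18151.1 km; running total=46548.7 km
Leg 4 bearing: y=sinΔλ·cosφ2=0.18988717, x=cosφ1·sinφ2-sinφ1·cosφ2·cosΔλ=0.21708685; θ=atan2(y, x)=41.1764° ≈ 41.2°
Leg 5: φ1=0.7627525, φ2=0.2552998, Δφ=-0.5074527, Δλ=3.4971075 rad; a=sin²(Δφ/2)+cosφ1·cosφ2·sin²(Δλ/2)=0.7406413786; c=2·atan2(√a, √(1-a))=2.072913842; dist=6371·c=13206.534 ≈ 13206.5 km; running total=59755.2 km
Leg 5 bearing: y=sinΔλ·cosφ2=-0.33679119, x=cosφ1·sinφ2-sinφ1·cosφ2·cosΔλ=0.80928277; θ=atan2(y, x)=-22.5951° <0 so +360° → 337.4049° ≈ 337.4°
Leg 6: φ1=0.2552998, φ2=0.2404697, Δφ=-0.0148301, Δλ=-0.3573282 rad; a=sin²(Δφ/2)+cosφ1·cosφ2·sin²(Δλ/2)=0.0297346775; c=2·atan2(√a, √(1-a))=0.346607326; dist=6371·c=2208.235 ≈ 2208.2 km; running total=61963.4 km
Leg 6 bearing: y=sinΔλ·cosφ2=-0.33970821, x=cosφ1·sinφ2-sinφ1·cosφ2·cosΔλ=0.00066298; θ=atan2(y, x)=-89.8882° <0 so +360° → 270.1118° ≈ 270.1°
Leg 7: φ1=0.2404697, φ2=0.8991727, Δφ=0.6587030, Δλ=-1.7568414 rad; a=sin²(Δφ/2)+cosφ1·cosφ2·sin²(Δλ/2)=0.4626778694; c=2·atan2(√a, √(1-a))=1.496082575; dist=6371·c=9531.542 ≈ 9531.5 km; running total=71494.9 km
Leg 7 bearing: y=sinΔλ·cosφ2=-0.61151980, x=cosφ1·sinφ2-sinφ1·cosφ2·cosΔλ=0.78770030; θ=atan2(y, x)=-37.8235° <0 so +360° → 322.1765° ≈ 322.2°

Leg 1: dist=10475.3 km, bearing=3.2°
Leg 2: dist=9610.8 km, bearing=177.2°
Leg 3: dist=8311.5 km, bearing=118.5°
Leg 4: dist=18151.1 km, bearing=41.2°
Leg 5: dist=13206.5 km, bearing=337.4°
Leg 6: dist=2208.2 km, bearing=270.1°
Leg 7: dist=9531.5 km, bearing=322.2°
Total: 71494.9 km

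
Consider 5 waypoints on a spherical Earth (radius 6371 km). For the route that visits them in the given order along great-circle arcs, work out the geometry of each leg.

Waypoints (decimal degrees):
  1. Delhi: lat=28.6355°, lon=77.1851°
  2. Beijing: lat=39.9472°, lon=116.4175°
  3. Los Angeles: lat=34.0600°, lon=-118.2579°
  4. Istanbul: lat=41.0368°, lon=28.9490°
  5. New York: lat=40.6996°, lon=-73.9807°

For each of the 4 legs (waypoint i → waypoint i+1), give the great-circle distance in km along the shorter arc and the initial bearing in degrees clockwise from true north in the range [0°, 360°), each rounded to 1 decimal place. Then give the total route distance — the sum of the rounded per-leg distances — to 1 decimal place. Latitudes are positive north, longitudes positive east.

Leg 1: φ1=0.4997838, φ2=0.6972102, Δφ=0.1974264, Δλ=0.6847346 rad; a=sin²(Δφ/2)+cosφ1·cosφ2·sin²(Δλ/2)=0.0855491016; c=2·atan2(√a, √(1-a))=0.593654709; dist=6371·c=3782.174 ≈ 3782.2 km; running total=3782.2 km
Leg 1 bearing: y=sinΔλ·cosφ2=0.48487259, x=cosφ1·sinφ2-sinφ1·cosφ2·cosΔλ=0.27896305; θ=atan2(y, x)=60.0868° ≈ 60.1°
Leg 2: φ1=0.6972102, φ2=0.5944591, Δφ=-0.1027510, Δλ=-4.0958584 rad; a=sin²(Δφ/2)+cosφ1·cosφ2·sin²(Δλ/2)=0.5038137612; c=2·atan2(√a, √(1-a))=1.578423923; dist=6371·c=10056.139 ≈ 10056.1 km; running total=13838.3 km
Leg 2 bearing: y=sinΔλ·cosφ2=0.67592483, x=cosφ1·sinφ2-sinφ1·cosφ2·cosΔλ=0.73693110; θ=atan2(y, x)=42.5275° ≈ 42.5°
Leg 3: φ1=0.5944591, φ2=0.7162273, Δφ=0.1217681, Δλ=2.5692451 rad; a=sin²(Δφ/2)+cosφ1·cosφ2·sin²(Δλ/2)=0.5787995091; c=2·atan2(√a, √(1-a))=1.729055139; dist=6371·c=11015.810 ≈ 11015.8 km; running total=24854.1 km
Leg 3 bearing: y=sinΔλ·cosφ2=0.40852767, x=cosφ1·sinφ2-sinφ1·cosφ2·cosΔλ=0.89903709; θ=atan2(y, x)=24.4373° ≈ 24.4°
Leg 4: φ1=0.7162273, φ2=0.7103420, Δφ=-0.0058853, Δλ=-1.7964622 rad; a=sin²(Δφ/2)+cosφ1·cosφ2·sin²(Δλ/2)=0.3499140351; c=2·atan2(√a, √(1-a))=1.265923436; dist=6371·c=8065.198 ≈ 8065.2 km; running total=32919.3 km
Leg 4 bearing: y=sinΔλ·cosφ2=-0.73891653, x=cosφ1·sinφ2-sinφ1·cosφ2·cosΔλ=0.60324056; θ=atan2(y, x)=-50.7723° <0 so +360° → 309.2277° ≈ 309.2°

Leg 1: dist=3782.2 km, bearing=60.1°
Leg 2: dist=10056.1 km, bearing=42.5°
Leg 3: dist=11015.8 km, bearing=24.4°
Leg 4: dist=8065.2 km, bearing=309.2°
Total: 32919.3 km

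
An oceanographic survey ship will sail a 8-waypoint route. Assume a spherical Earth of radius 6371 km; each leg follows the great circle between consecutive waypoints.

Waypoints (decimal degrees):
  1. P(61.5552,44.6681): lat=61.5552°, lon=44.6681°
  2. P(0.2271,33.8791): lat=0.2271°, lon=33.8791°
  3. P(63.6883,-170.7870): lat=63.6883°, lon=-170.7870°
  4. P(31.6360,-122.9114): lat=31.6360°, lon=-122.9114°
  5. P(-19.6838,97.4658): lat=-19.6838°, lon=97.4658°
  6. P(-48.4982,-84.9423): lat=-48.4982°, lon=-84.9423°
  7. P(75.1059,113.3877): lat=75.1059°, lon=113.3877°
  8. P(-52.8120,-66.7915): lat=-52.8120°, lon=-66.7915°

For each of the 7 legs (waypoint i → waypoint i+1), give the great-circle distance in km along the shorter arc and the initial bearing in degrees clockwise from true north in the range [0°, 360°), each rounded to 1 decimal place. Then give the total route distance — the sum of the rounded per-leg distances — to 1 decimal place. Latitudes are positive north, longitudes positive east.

Leg 1: dist=6880.4 km, bearing=192.3°
Leg 2: dist=12624.1 km, bearing=11.6°
Leg 3: dist=4856.1 km, bearing=113.9°
Leg 4: dist=15783.0 km, bearing=278.3°
Leg 5: dist=12429.8 km, bearing=178.3°
Leg 6: dist=16935.8 km, bearing=350.0°
Leg 7: dist=17536.1 km, bearing=0.3°
Total: 87045.3 km

Leg 1: φ1=1.0743409, φ2=0.0039636, Δφ=-1.0703773, Δλ=-0.1883036 rad; a=sin²(Δφ/2)+cosφ1·cosφ2·sin²(Δλ/2)=0.2643131729; c=2·atan2(√a, √(1-a))=1.079948647; dist=6371·c=6880.353 ≈ 6880.4 km; running total=6880.4 km
Leg 1 bearing: y=sinΔλ·cosφ2=-0.18719126, x=cosφ1·sinφ2-sinφ1·cosφ2·cosΔλ=-0.86183891; θ=atan2(y, x)=-167.7457° <0 so +360° → 192.2543° ≈ 192.3°
Leg 2: φ1=0.0039636, φ2=1.1115705, Δφ=1.1076069, Δλ=-3.5720973 rad; a=sin²(Δφ/2)+cosφ1·cosφ2·sin²(Δλ/2)=0.6996267395; c=2·atan2(√a, √(1-a))=1.981498796; dist=6371·c=12624.129 ≈ 12624.1 km; running total=19504.5 km
Leg 2 bearing: y=sinΔλ·cosφ2=0.18498306, x=cosφ1·sinφ2-sinφ1·cosφ2·cosΔλ=0.89798548; θ=atan2(y, x)=11.6400° ≈ 11.6°
Leg 3: φ1=1.1115705, φ2=0.5521524, Δφ=-0.5594182, Δλ=0.8355869 rad; a=sin²(Δφ/2)+cosφ1·cosφ2·sin²(Δλ/2)=0.1383464941; c=2·atan2(√a, √(1-a))=0.762216826; dist=6371·c=4856.083 ≈ 4856.1 km; running total=24360.6 km
Leg 3 bearing: y=sinΔλ·cosφ2=0.63147326, x=cosφ1·sinφ2-sinφ1·cosφ2·cosΔλ=-0.27940738; θ=atan2(y, x)=113.8679° ≈ 113.9°
Leg 4: φ1=0.5521524, φ2=-0.3435471, Δφ=-0.8956995, Δλ=3.8463077 rad; a=sin²(Δφ/2)+cosφ1·cosφ2·sin²(Δλ/2)=0.8936826807; c=2·atan2(√a, √(1-a))=2.477319949; dist=6371·c=15783.005 ≈ 15783.0 km; running total=40143.6 km
Leg 4 bearing: y=sinΔλ·cosφ2=-0.60996216, x=cosφ1·sinφ2-sinφ1·cosφ2·cosΔλ=0.08945361; θ=atan2(y, x)=-81.6568° <0 so +360° → 278.3432° ≈ 278.3°
Leg 5: φ1=-0.3435471, φ2=-0.8464533, Δφ=-0.5029062, Δλ=-3.1836219 rad; a=sin²(Δφ/2)+cosφ1·cosφ2·sin²(Δλ/2)=0.6855542618; c=2·atan2(√a, √(1-a))=1.950998835; dist=6371·c=12429.814 ≈ 12429.8 km; running total=52573.4 km
Leg 5 bearing: y=sinΔλ·cosφ2=0.02784223, x=cosφ1·sinφ2-sinφ1·cosφ2·cosΔλ=-0.92817201; θ=atan2(y, x)=178.2818° ≈ 178.3°
Leg 6: φ1=-0.8464533, φ2=1.3108452, Δφ=2.1572985, Δλ=3.4615115 rad; a=sin²(Δφ/2)+cosφ1·cosφ2·sin²(Δλ/2)=0.9427260521; c=2·atan2(√a, √(1-a))=2.658262269; dist=6371·c=16935.789 ≈ 16935.8 km; running total=69509.2 km
Leg 6 bearing: y=sinΔλ·cosφ2=-0.08083428, x=cosφ1·sinφ2-sinφ1·cosφ2·cosΔλ=0.45764658; θ=atan2(y, x)=-10.0169° <0 so +360° → 349.9831° ≈ 350.0°
Leg 7: φ1=1.3108452, φ2=-0.9217433, Δφ=-2.2325885, Δλ=-3.1447203 rad; a=sin²(Δφ/2)+cosφ1·cosφ2·sin²(Δλ/2)=0.9626246761; c=2·atan2(√a, √(1-a))=2.752488692; dist=6371·c=17536.105 ≈ 17536.1 km; running total=87045.3 km
Leg 7 bearing: y=sinΔλ·cosφ2=0.00189044, x=cosφ1·sinφ2-sinφ1·cosφ2·cosΔλ=0.37935480; θ=atan2(y, x)=0.2855° ≈ 0.3°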